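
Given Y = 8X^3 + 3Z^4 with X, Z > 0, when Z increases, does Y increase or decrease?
Y increases

Taking the partial derivative:
∂Y/∂Z = 12Z^3

∂Y/∂Z = 12Z^3 > 0 (assuming positive values)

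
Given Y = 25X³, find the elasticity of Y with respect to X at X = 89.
Elasticity = 3

Elasticity = (dY/dX) · (X/Y)

dY/dX = 75·X²
At X = 89: dY/dX = 594075, Y = 17624225

Elasticity = 594075 · (89 / 17624225) = 3

Interpretation: for a small percentage change in X, the percentage change in Y is approximately 3.00 times as large.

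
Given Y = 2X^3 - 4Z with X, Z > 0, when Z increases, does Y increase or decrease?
Y decreases

Taking the partial derivative:
∂Y/∂Z = -4

∂Y/∂Z = -4 < 0 (assuming positive values)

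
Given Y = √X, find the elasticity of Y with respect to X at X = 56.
Elasticity = 1/2

Elasticity = (dY/dX) · (X/Y)

dY/dX = 1/(2·√X)
At X = 56: dY/dX = √14/56, Y = 2·√14

Elasticity = (√14/56) · (56 / (2·√14)) = 1/2

Interpretation: for a small percentage change in X, the percentage change in Y is approximately 0.50 times as large.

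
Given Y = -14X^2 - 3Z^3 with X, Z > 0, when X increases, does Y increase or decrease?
Y decreases

Taking the partial derivative:
∂Y/∂X = -28X

∂Y/∂X = -28X < 0 (assuming positive values)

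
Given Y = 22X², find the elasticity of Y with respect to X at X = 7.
Elasticity = 2

Elasticity = (dY/dX) · (X/Y)

dY/dX = 44·X
At X = 7: dY/dX = 308, Y = 1078

Elasticity = 308 · (7 / 1078) = 2

Interpretation: for a small percentage change in X, the percentage change in Y is approximately 2.00 times as large.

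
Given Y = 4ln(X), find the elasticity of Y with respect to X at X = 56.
Elasticity = 1/ln(56) ≈ 0.2484

Elasticity = (dY/dX) · (X/Y)

dY/dX = 4/X
At X = 56: dY/dX = 1/14, Y = 4·ln(56)

Elasticity = (1/14) · (56 / (4·ln(56))) = 1/ln(56) ≈ 0.2484

Interpretation: for a small percentage change in X, the percentage change in Y is approximately 0.25 times as large.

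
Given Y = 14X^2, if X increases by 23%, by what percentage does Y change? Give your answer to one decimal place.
51.3%

For Y = 14X^2:
If X → X(1 + 0.23)
Then Y → Y · (1 + 0.23)^2
     = Y · 1.5129

Percentage change = ((1 + 0.23)^2 − 1) × 100% ≈ 51.3%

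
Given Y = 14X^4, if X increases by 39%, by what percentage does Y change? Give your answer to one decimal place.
273.3%

For Y = 14X^4:
If X → X(1 + 0.39)
Then Y → Y · (1 + 0.39)^4
     ≈ Y · 3.7330

Percentage change = ((1 + 0.39)^4 − 1) × 100% ≈ 273.3%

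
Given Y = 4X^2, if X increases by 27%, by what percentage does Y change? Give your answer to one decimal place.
61.3%

For Y = 4X^2:
If X → X(1 + 0.27)
Then Y → Y · (1 + 0.27)^2
     = Y · 1.6129

Percentage change = ((1 + 0.27)^2 − 1) × 100% ≈ 61.3%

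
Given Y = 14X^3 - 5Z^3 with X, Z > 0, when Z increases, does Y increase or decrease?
Y decreases

Taking the partial derivative:
∂Y/∂Z = -15Z^2

∂Y/∂Z = -15Z^2 < 0 (assuming positive values)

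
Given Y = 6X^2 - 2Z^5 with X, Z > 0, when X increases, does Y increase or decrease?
Y increases

Taking the partial derivative:
∂Y/∂X = 12X

∂Y/∂X = 12X > 0 (assuming positive values)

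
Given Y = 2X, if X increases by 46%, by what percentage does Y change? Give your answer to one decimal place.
46.0%

For Y = 2X:
If X → X(1 + 0.46)
Then Y → Y · (1 + 0.46)^1
     = Y · 1.4600

Percentage change = ((1 + 0.46)^1 − 1) × 100% = 46.0%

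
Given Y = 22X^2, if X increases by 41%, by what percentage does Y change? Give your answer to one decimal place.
98.8%

For Y = 22X^2:
If X → X(1 + 0.41)
Then Y → Y · (1 + 0.41)^2
     = Y · 1.9881

Percentage change = ((1 + 0.41)^2 − 1) × 100% ≈ 98.8%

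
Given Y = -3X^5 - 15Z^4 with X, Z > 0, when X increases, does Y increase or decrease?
Y decreases

Taking the partial derivative:
∂Y/∂X = -15X^4

∂Y/∂X = -15X^4 < 0 (assuming positive values)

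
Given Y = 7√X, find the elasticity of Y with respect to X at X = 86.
Elasticity = 1/2

Elasticity = (dY/dX) · (X/Y)

dY/dX = 7/(2·√X)
At X = 86: dY/dX = 7·√86/172, Y = 7·√86

Elasticity = (7·√86/172) · (86 / (7·√86)) = 1/2

Interpretation: for a small percentage change in X, the percentage change in Y is approximately 0.50 times as large.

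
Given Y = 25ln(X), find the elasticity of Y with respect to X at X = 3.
Elasticity = 1/ln(3) ≈ 0.9102

Elasticity = (dY/dX) · (X/Y)

dY/dX = 25/X
At X = 3: dY/dX = 25/3, Y = 25·ln(3)

Elasticity = (25/3) · (3 / (25·ln(3))) = 1/ln(3) ≈ 0.9102

Interpretation: for a small percentage change in X, the percentage change in Y is approximately 0.91 times as large.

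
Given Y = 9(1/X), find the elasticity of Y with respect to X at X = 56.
Elasticity = -1

Elasticity = (dY/dX) · (X/Y)

dY/dX = -9/X²
At X = 56: dY/dX = -9/3136, Y = 9/56

Elasticity = (-9/3136) · (56 / (9/56)) = -1

Interpretation: for a small percentage change in X, the percentage change in Y is approximately -1.00 times as large.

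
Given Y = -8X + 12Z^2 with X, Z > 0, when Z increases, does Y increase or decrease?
Y increases

Taking the partial derivative:
∂Y/∂Z = 24Z

∂Y/∂Z = 24Z > 0 (assuming positive values)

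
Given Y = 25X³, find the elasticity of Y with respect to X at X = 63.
Elasticity = 3

Elasticity = (dY/dX) · (X/Y)

dY/dX = 75·X²
At X = 63: dY/dX = 297675, Y = 6251175

Elasticity = 297675 · (63 / 6251175) = 3

Interpretation: for a small percentage change in X, the percentage change in Y is approximately 3.00 times as large.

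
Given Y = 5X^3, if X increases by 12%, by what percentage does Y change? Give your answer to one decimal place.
40.5%

For Y = 5X^3:
If X → X(1 + 0.12)
Then Y → Y · (1 + 0.12)^3
     ≈ Y · 1.4049

Percentage change = ((1 + 0.12)^3 − 1) × 100% ≈ 40.5%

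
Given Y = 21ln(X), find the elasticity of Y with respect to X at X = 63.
Elasticity = 1/ln(63) ≈ 0.2414

Elasticity = (dY/dX) · (X/Y)

dY/dX = 21/X
At X = 63: dY/dX = 1/3, Y = 21·ln(63)

Elasticity = (1/3) · (63 / (21·ln(63))) = 1/ln(63) ≈ 0.2414

Interpretation: for a small percentage change in X, the percentage change in Y is approximately 0.24 times as large.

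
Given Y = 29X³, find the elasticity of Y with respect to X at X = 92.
Elasticity = 3

Elasticity = (dY/dX) · (X/Y)

dY/dX = 87·X²
At X = 92: dY/dX = 736368, Y = 22581952

Elasticity = 736368 · (92 / 22581952) = 3

Interpretation: for a small percentage change in X, the percentage change in Y is approximately 3.00 times as large.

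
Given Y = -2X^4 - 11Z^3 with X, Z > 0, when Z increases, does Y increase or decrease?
Y decreases

Taking the partial derivative:
∂Y/∂Z = -33Z^2

∂Y/∂Z = -33Z^2 < 0 (assuming positive values)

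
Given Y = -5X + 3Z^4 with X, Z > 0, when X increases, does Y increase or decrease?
Y decreases

Taking the partial derivative:
∂Y/∂X = -5

∂Y/∂X = -5 < 0 (assuming positive values)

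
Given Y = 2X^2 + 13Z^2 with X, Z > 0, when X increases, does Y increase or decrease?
Y increases

Taking the partial derivative:
∂Y/∂X = 4X

∂Y/∂X = 4X > 0 (assuming positive values)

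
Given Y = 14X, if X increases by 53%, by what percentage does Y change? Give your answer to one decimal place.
53.0%

For Y = 14X:
If X → X(1 + 0.53)
Then Y → Y · (1 + 0.53)^1
     = Y · 1.5300

Percentage change = ((1 + 0.53)^1 − 1) × 100% = 53.0%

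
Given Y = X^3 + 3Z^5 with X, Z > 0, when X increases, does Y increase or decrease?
Y increases

Taking the partial derivative:
∂Y/∂X = 3X^2

∂Y/∂X = 3X^2 > 0 (assuming positive values)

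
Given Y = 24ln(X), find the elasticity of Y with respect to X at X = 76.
Elasticity = 1/ln(76) ≈ 0.2309

Elasticity = (dY/dX) · (X/Y)

dY/dX = 24/X
At X = 76: dY/dX = 6/19, Y = 24·ln(76)

Elasticity = (6/19) · (76 / (24·ln(76))) = 1/ln(76) ≈ 0.2309

Interpretation: for a small percentage change in X, the percentage change in Y is approximately 0.23 times as large.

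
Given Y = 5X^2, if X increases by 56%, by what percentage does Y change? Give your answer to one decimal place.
143.4%

For Y = 5X^2:
If X → X(1 + 0.56)
Then Y → Y · (1 + 0.56)^2
     = Y · 2.4336

Percentage change = ((1 + 0.56)^2 − 1) × 100% ≈ 143.4%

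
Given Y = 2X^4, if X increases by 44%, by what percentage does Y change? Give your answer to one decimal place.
330.0%

For Y = 2X^4:
If X → X(1 + 0.44)
Then Y → Y · (1 + 0.44)^4
     ≈ Y · 4.2998

Percentage change = ((1 + 0.44)^4 − 1) × 100% ≈ 330.0%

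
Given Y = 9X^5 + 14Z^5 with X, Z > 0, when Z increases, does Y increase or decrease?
Y increases

Taking the partial derivative:
∂Y/∂Z = 70Z^4

∂Y/∂Z = 70Z^4 > 0 (assuming positive values)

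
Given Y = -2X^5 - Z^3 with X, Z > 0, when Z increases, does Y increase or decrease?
Y decreases

Taking the partial derivative:
∂Y/∂Z = -3Z^2

∂Y/∂Z = -3Z^2 < 0 (assuming positive values)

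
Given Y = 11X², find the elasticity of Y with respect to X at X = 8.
Elasticity = 2

Elasticity = (dY/dX) · (X/Y)

dY/dX = 22·X
At X = 8: dY/dX = 176, Y = 704

Elasticity = 176 · (8 / 704) = 2

Interpretation: for a small percentage change in X, the percentage change in Y is approximately 2.00 times as large.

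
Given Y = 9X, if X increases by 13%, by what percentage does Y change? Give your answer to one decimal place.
13.0%

For Y = 9X:
If X → X(1 + 0.13)
Then Y → Y · (1 + 0.13)^1
     = Y · 1.1300

Percentage change = ((1 + 0.13)^1 − 1) × 100% = 13.0%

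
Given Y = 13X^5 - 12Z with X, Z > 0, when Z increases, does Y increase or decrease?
Y decreases

Taking the partial derivative:
∂Y/∂Z = -12

∂Y/∂Z = -12 < 0 (assuming positive values)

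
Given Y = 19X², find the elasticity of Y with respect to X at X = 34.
Elasticity = 2

Elasticity = (dY/dX) · (X/Y)

dY/dX = 38·X
At X = 34: dY/dX = 1292, Y = 21964

Elasticity = 1292 · (34 / 21964) = 2

Interpretation: for a small percentage change in X, the percentage change in Y is approximately 2.00 times as large.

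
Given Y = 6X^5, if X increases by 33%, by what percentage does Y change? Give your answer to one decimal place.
316.2%

For Y = 6X^5:
If X → X(1 + 0.33)
Then Y → Y · (1 + 0.33)^5
     ≈ Y · 4.1616

Percentage change = ((1 + 0.33)^5 − 1) × 100% ≈ 316.2%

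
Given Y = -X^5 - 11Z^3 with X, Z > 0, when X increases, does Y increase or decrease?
Y decreases

Taking the partial derivative:
∂Y/∂X = -5X^4

∂Y/∂X = -5X^4 < 0 (assuming positive values)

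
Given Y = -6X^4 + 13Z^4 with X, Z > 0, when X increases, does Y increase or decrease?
Y decreases

Taking the partial derivative:
∂Y/∂X = -24X^3

∂Y/∂X = -24X^3 < 0 (assuming positive values)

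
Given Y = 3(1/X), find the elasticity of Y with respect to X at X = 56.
Elasticity = -1

Elasticity = (dY/dX) · (X/Y)

dY/dX = -3/X²
At X = 56: dY/dX = -3/3136, Y = 3/56

Elasticity = (-3/3136) · (56 / (3/56)) = -1

Interpretation: for a small percentage change in X, the percentage change in Y is approximately -1.00 times as large.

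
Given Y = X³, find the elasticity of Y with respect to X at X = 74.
Elasticity = 3

Elasticity = (dY/dX) · (X/Y)

dY/dX = 3·X²
At X = 74: dY/dX = 16428, Y = 405224

Elasticity = 16428 · (74 / 405224) = 3

Interpretation: for a small percentage change in X, the percentage change in Y is approximately 3.00 times as large.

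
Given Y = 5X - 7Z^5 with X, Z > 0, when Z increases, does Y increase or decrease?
Y decreases

Taking the partial derivative:
∂Y/∂Z = -35Z^4

∂Y/∂Z = -35Z^4 < 0 (assuming positive values)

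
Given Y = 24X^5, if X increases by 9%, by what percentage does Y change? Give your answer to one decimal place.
53.9%

For Y = 24X^5:
If X → X(1 + 0.09)
Then Y → Y · (1 + 0.09)^5
     ≈ Y · 1.5386

Percentage change = ((1 + 0.09)^5 − 1) × 100% ≈ 53.9%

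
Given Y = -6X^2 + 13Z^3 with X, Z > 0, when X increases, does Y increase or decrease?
Y decreases

Taking the partial derivative:
∂Y/∂X = -12X

∂Y/∂X = -12X < 0 (assuming positive values)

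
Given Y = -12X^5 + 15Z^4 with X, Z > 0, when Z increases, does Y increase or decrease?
Y increases

Taking the partial derivative:
∂Y/∂Z = 60Z^3

∂Y/∂Z = 60Z^3 > 0 (assuming positive values)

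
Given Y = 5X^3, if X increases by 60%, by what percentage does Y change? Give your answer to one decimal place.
309.6%

For Y = 5X^3:
If X → X(1 + 0.6)
Then Y → Y · (1 + 0.6)^3
     = Y · 4.0960

Percentage change = ((1 + 0.6)^3 − 1) × 100% = 309.6%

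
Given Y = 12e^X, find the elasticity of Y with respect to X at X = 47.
Elasticity = 47

Elasticity = (dY/dX) · (X/Y)

dY/dX = 12·e^X
At X = 47: dY/dX = 12·e^47, Y = 12·e^47

Elasticity = (12·e^47) · (47 / (12·e^47)) = 47

Interpretation: for a small percentage change in X, the percentage change in Y is approximately 47.00 times as large.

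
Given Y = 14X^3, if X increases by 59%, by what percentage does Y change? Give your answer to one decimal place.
302.0%

For Y = 14X^3:
If X → X(1 + 0.59)
Then Y → Y · (1 + 0.59)^3
     ≈ Y · 4.0197

Percentage change = ((1 + 0.59)^3 − 1) × 100% ≈ 302.0%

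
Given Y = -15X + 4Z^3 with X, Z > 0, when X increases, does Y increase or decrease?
Y decreases

Taking the partial derivative:
∂Y/∂X = -15

∂Y/∂X = -15 < 0 (assuming positive values)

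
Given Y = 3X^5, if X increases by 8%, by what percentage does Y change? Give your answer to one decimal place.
46.9%

For Y = 3X^5:
If X → X(1 + 0.08)
Then Y → Y · (1 + 0.08)^5
     ≈ Y · 1.4693

Percentage change = ((1 + 0.08)^5 − 1) × 100% ≈ 46.9%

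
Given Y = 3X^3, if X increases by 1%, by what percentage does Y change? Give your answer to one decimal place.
3.0%

For Y = 3X^3:
If X → X(1 + 0.01)
Then Y → Y · (1 + 0.01)^3
     ≈ Y · 1.0303

Percentage change = ((1 + 0.01)^3 − 1) × 100% ≈ 3.0%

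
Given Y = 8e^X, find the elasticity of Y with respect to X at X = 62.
Elasticity = 62

Elasticity = (dY/dX) · (X/Y)

dY/dX = 8·e^X
At X = 62: dY/dX = 8·e^62, Y = 8·e^62

Elasticity = (8·e^62) · (62 / (8·e^62)) = 62

Interpretation: for a small percentage change in X, the percentage change in Y is approximately 62.00 times as large.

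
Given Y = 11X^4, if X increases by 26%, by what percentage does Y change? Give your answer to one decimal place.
152.0%

For Y = 11X^4:
If X → X(1 + 0.26)
Then Y → Y · (1 + 0.26)^4
     ≈ Y · 2.5205

Percentage change = ((1 + 0.26)^4 − 1) × 100% ≈ 152.0%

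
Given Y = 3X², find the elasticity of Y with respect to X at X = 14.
Elasticity = 2

Elasticity = (dY/dX) · (X/Y)

dY/dX = 6·X
At X = 14: dY/dX = 84, Y = 588

Elasticity = 84 · (14 / 588) = 2

Interpretation: for a small percentage change in X, the percentage change in Y is approximately 2.00 times as large.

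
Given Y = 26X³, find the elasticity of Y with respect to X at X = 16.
Elasticity = 3

Elasticity = (dY/dX) · (X/Y)

dY/dX = 78·X²
At X = 16: dY/dX = 19968, Y = 106496

Elasticity = 19968 · (16 / 106496) = 3

Interpretation: for a small percentage change in X, the percentage change in Y is approximately 3.00 times as large.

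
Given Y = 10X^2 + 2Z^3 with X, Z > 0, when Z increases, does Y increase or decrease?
Y increases

Taking the partial derivative:
∂Y/∂Z = 6Z^2

∂Y/∂Z = 6Z^2 > 0 (assuming positive values)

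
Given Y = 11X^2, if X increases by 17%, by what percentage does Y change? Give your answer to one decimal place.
36.9%

For Y = 11X^2:
If X → X(1 + 0.17)
Then Y → Y · (1 + 0.17)^2
     = Y · 1.3689

Percentage change = ((1 + 0.17)^2 − 1) × 100% ≈ 36.9%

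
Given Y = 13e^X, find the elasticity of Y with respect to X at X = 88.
Elasticity = 88

Elasticity = (dY/dX) · (X/Y)

dY/dX = 13·e^X
At X = 88: dY/dX = 13·e^88, Y = 13·e^88

Elasticity = (13·e^88) · (88 / (13·e^88)) = 88

Interpretation: for a small percentage change in X, the percentage change in Y is approximately 88.00 times as large.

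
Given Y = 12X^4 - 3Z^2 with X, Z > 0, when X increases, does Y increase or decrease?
Y increases

Taking the partial derivative:
∂Y/∂X = 48X^3

∂Y/∂X = 48X^3 > 0 (assuming positive values)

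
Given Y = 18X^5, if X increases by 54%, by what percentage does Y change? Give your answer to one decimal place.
766.2%

For Y = 18X^5:
If X → X(1 + 0.54)
Then Y → Y · (1 + 0.54)^5
     ≈ Y · 8.6617

Percentage change = ((1 + 0.54)^5 − 1) × 100% ≈ 766.2%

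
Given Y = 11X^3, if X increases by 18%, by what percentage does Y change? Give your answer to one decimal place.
64.3%

For Y = 11X^3:
If X → X(1 + 0.18)
Then Y → Y · (1 + 0.18)^3
     ≈ Y · 1.6430

Percentage change = ((1 + 0.18)^3 − 1) × 100% ≈ 64.3%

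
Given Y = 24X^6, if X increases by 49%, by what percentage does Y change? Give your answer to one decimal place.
994.3%

For Y = 24X^6:
If X → X(1 + 0.49)
Then Y → Y · (1 + 0.49)^6
     ≈ Y · 10.9425

Percentage change = ((1 + 0.49)^6 − 1) × 100% ≈ 994.3%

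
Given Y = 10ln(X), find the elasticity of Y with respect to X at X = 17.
Elasticity = 1/ln(17) ≈ 0.3530

Elasticity = (dY/dX) · (X/Y)

dY/dX = 10/X
At X = 17: dY/dX = 10/17, Y = 10·ln(17)

Elasticity = (10/17) · (17 / (10·ln(17))) = 1/ln(17) ≈ 0.3530

Interpretation: for a small percentage change in X, the percentage change in Y is approximately 0.35 times as large.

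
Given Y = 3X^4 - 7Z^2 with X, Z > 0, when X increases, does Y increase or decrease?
Y increases

Taking the partial derivative:
∂Y/∂X = 12X^3

∂Y/∂X = 12X^3 > 0 (assuming positive values)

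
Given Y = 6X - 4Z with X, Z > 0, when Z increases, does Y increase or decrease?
Y decreases

Taking the partial derivative:
∂Y/∂Z = -4

∂Y/∂Z = -4 < 0 (assuming positive values)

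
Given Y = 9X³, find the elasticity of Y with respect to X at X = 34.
Elasticity = 3

Elasticity = (dY/dX) · (X/Y)

dY/dX = 27·X²
At X = 34: dY/dX = 31212, Y = 353736

Elasticity = 31212 · (34 / 353736) = 3

Interpretation: for a small percentage change in X, the percentage change in Y is approximately 3.00 times as large.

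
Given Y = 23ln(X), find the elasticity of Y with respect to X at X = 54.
Elasticity = 1/ln(54) ≈ 0.2507

Elasticity = (dY/dX) · (X/Y)

dY/dX = 23/X
At X = 54: dY/dX = 23/54, Y = 23·ln(54)

Elasticity = (23/54) · (54 / (23·ln(54))) = 1/ln(54) ≈ 0.2507

Interpretation: for a small percentage change in X, the percentage change in Y is approximately 0.25 times as large.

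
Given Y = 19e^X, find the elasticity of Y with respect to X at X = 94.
Elasticity = 94

Elasticity = (dY/dX) · (X/Y)

dY/dX = 19·e^X
At X = 94: dY/dX = 19·e^94, Y = 19·e^94

Elasticity = (19·e^94) · (94 / (19·e^94)) = 94

Interpretation: for a small percentage change in X, the percentage change in Y is approximately 94.00 times as large.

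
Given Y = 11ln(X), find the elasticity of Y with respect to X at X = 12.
Elasticity = 1/ln(12) ≈ 0.4024

Elasticity = (dY/dX) · (X/Y)

dY/dX = 11/X
At X = 12: dY/dX = 11/12, Y = 11·ln(12)

Elasticity = (11/12) · (12 / (11·ln(12))) = 1/ln(12) ≈ 0.4024

Interpretation: for a small percentage change in X, the percentage change in Y is approximately 0.40 times as large.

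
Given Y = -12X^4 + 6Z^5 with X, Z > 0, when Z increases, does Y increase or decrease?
Y increases

Taking the partial derivative:
∂Y/∂Z = 30Z^4

∂Y/∂Z = 30Z^4 > 0 (assuming positive values)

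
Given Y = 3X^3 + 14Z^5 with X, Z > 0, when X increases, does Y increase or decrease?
Y increases

Taking the partial derivative:
∂Y/∂X = 9X^2

∂Y/∂X = 9X^2 > 0 (assuming positive values)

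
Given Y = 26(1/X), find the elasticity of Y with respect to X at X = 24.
Elasticity = -1

Elasticity = (dY/dX) · (X/Y)

dY/dX = -26/X²
At X = 24: dY/dX = -13/288, Y = 13/12

Elasticity = (-13/288) · (24 / (13/12)) = -1

Interpretation: for a small percentage change in X, the percentage change in Y is approximately -1.00 times as large.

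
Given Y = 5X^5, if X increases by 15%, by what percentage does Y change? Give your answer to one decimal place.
101.1%

For Y = 5X^5:
If X → X(1 + 0.15)
Then Y → Y · (1 + 0.15)^5
     ≈ Y · 2.0114

Percentage change = ((1 + 0.15)^5 − 1) × 100% ≈ 101.1%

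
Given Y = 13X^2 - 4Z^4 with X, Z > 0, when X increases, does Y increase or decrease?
Y increases

Taking the partial derivative:
∂Y/∂X = 26X

∂Y/∂X = 26X > 0 (assuming positive values)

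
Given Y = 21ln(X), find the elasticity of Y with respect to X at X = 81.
Elasticity = 1/ln(81) ≈ 0.2276

Elasticity = (dY/dX) · (X/Y)

dY/dX = 21/X
At X = 81: dY/dX = 7/27, Y = 21·ln(81)

Elasticity = (7/27) · (81 / (21·ln(81))) = 1/ln(81) ≈ 0.2276

Interpretation: for a small percentage change in X, the percentage change in Y is approximately 0.23 times as large.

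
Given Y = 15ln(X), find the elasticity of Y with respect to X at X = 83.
Elasticity = 1/ln(83) ≈ 0.2263

Elasticity = (dY/dX) · (X/Y)

dY/dX = 15/X
At X = 83: dY/dX = 15/83, Y = 15·ln(83)

Elasticity = (15/83) · (83 / (15·ln(83))) = 1/ln(83) ≈ 0.2263

Interpretation: for a small percentage change in X, the percentage change in Y is approximately 0.23 times as large.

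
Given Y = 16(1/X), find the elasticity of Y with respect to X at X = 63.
Elasticity = -1

Elasticity = (dY/dX) · (X/Y)

dY/dX = -16/X²
At X = 63: dY/dX = -16/3969, Y = 16/63

Elasticity = (-16/3969) · (63 / (16/63)) = -1

Interpretation: for a small percentage change in X, the percentage change in Y is approximately -1.00 times as large.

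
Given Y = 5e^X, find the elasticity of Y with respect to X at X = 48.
Elasticity = 48

Elasticity = (dY/dX) · (X/Y)

dY/dX = 5·e^X
At X = 48: dY/dX = 5·e^48, Y = 5·e^48

Elasticity = (5·e^48) · (48 / (5·e^48)) = 48

Interpretation: for a small percentage change in X, the percentage change in Y is approximately 48.00 times as large.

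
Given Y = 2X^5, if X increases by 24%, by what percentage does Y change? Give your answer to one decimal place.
193.2%

For Y = 2X^5:
If X → X(1 + 0.24)
Then Y → Y · (1 + 0.24)^5
     ≈ Y · 2.9316

Percentage change = ((1 + 0.24)^5 − 1) × 100% ≈ 193.2%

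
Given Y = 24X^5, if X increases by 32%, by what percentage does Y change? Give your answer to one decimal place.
300.7%

For Y = 24X^5:
If X → X(1 + 0.32)
Then Y → Y · (1 + 0.32)^5
     ≈ Y · 4.0075

Percentage change = ((1 + 0.32)^5 − 1) × 100% ≈ 300.7%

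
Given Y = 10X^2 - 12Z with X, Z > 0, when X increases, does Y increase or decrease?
Y increases

Taking the partial derivative:
∂Y/∂X = 20X

∂Y/∂X = 20X > 0 (assuming positive values)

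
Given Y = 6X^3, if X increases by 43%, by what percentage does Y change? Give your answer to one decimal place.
192.4%

For Y = 6X^3:
If X → X(1 + 0.43)
Then Y → Y · (1 + 0.43)^3
     ≈ Y · 2.9242

Percentage change = ((1 + 0.43)^3 − 1) × 100% ≈ 192.4%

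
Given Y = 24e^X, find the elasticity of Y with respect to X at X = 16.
Elasticity = 16

Elasticity = (dY/dX) · (X/Y)

dY/dX = 24·e^X
At X = 16: dY/dX = 24·e^16, Y = 24·e^16

Elasticity = (24·e^16) · (16 / (24·e^16)) = 16

Interpretation: for a small percentage change in X, the percentage change in Y is approximately 16.00 times as large.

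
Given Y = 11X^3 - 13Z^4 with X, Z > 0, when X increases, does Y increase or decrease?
Y increases

Taking the partial derivative:
∂Y/∂X = 33X^2

∂Y/∂X = 33X^2 > 0 (assuming positive values)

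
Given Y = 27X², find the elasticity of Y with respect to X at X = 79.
Elasticity = 2

Elasticity = (dY/dX) · (X/Y)

dY/dX = 54·X
At X = 79: dY/dX = 4266, Y = 168507

Elasticity = 4266 · (79 / 168507) = 2

Interpretation: for a small percentage change in X, the percentage change in Y is approximately 2.00 times as large.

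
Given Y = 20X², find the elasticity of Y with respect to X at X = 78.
Elasticity = 2

Elasticity = (dY/dX) · (X/Y)

dY/dX = 40·X
At X = 78: dY/dX = 3120, Y = 121680

Elasticity = 3120 · (78 / 121680) = 2

Interpretation: for a small percentage change in X, the percentage change in Y is approximately 2.00 times as large.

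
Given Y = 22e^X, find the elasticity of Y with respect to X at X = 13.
Elasticity = 13

Elasticity = (dY/dX) · (X/Y)

dY/dX = 22·e^X
At X = 13: dY/dX = 22·e^13, Y = 22·e^13

Elasticity = (22·e^13) · (13 / (22·e^13)) = 13

Interpretation: for a small percentage change in X, the percentage change in Y is approximately 13.00 times as large.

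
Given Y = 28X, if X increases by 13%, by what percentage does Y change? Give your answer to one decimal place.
13.0%

For Y = 28X:
If X → X(1 + 0.13)
Then Y → Y · (1 + 0.13)^1
     = Y · 1.1300

Percentage change = ((1 + 0.13)^1 − 1) × 100% = 13.0%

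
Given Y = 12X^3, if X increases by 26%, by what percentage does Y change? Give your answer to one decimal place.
100.0%

For Y = 12X^3:
If X → X(1 + 0.26)
Then Y → Y · (1 + 0.26)^3
     ≈ Y · 2.0004

Percentage change = ((1 + 0.26)^3 − 1) × 100% ≈ 100.0%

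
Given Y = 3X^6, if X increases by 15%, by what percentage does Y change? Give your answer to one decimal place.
131.3%

For Y = 3X^6:
If X → X(1 + 0.15)
Then Y → Y · (1 + 0.15)^6
     ≈ Y · 2.3131

Percentage change = ((1 + 0.15)^6 − 1) × 100% ≈ 131.3%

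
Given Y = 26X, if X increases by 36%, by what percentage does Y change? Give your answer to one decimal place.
36.0%

For Y = 26X:
If X → X(1 + 0.36)
Then Y → Y · (1 + 0.36)^1
     = Y · 1.3600

Percentage change = ((1 + 0.36)^1 − 1) × 100% = 36.0%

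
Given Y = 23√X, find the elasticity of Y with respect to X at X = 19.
Elasticity = 1/2

Elasticity = (dY/dX) · (X/Y)

dY/dX = 23/(2·√X)
At X = 19: dY/dX = 23·√19/38, Y = 23·√19

Elasticity = (23·√19/38) · (19 / (23·√19)) = 1/2

Interpretation: for a small percentage change in X, the percentage change in Y is approximately 0.50 times as large.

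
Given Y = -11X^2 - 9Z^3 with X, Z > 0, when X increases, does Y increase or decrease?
Y decreases

Taking the partial derivative:
∂Y/∂X = -22X

∂Y/∂X = -22X < 0 (assuming positive values)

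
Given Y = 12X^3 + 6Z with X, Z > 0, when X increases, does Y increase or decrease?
Y increases

Taking the partial derivative:
∂Y/∂X = 36X^2

∂Y/∂X = 36X^2 > 0 (assuming positive values)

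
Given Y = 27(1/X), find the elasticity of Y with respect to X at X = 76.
Elasticity = -1

Elasticity = (dY/dX) · (X/Y)

dY/dX = -27/X²
At X = 76: dY/dX = -27/5776, Y = 27/76

Elasticity = (-27/5776) · (76 / (27/76)) = -1

Interpretation: for a small percentage change in X, the percentage change in Y is approximately -1.00 times as large.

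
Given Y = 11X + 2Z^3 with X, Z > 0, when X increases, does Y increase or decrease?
Y increases

Taking the partial derivative:
∂Y/∂X = 11

∂Y/∂X = 11 > 0 (assuming positive values)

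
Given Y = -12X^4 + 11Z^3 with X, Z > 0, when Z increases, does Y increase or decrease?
Y increases

Taking the partial derivative:
∂Y/∂Z = 33Z^2

∂Y/∂Z = 33Z^2 > 0 (assuming positive values)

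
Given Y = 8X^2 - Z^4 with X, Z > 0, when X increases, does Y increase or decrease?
Y increases

Taking the partial derivative:
∂Y/∂X = 16X

∂Y/∂X = 16X > 0 (assuming positive values)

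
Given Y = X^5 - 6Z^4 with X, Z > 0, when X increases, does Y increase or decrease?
Y increases

Taking the partial derivative:
∂Y/∂X = 5X^4

∂Y/∂X = 5X^4 > 0 (assuming positive values)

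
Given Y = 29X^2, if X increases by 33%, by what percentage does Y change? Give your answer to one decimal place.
76.9%

For Y = 29X^2:
If X → X(1 + 0.33)
Then Y → Y · (1 + 0.33)^2
     = Y · 1.7689

Percentage change = ((1 + 0.33)^2 − 1) × 100% ≈ 76.9%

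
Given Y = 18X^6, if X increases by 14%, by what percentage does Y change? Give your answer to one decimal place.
119.5%

For Y = 18X^6:
If X → X(1 + 0.14)
Then Y → Y · (1 + 0.14)^6
     ≈ Y · 2.1950

Percentage change = ((1 + 0.14)^6 − 1) × 100% ≈ 119.5%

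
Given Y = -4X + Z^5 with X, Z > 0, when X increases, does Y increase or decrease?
Y decreases

Taking the partial derivative:
∂Y/∂X = -4

∂Y/∂X = -4 < 0 (assuming positive values)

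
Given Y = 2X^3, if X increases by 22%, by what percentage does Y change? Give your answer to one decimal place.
81.6%

For Y = 2X^3:
If X → X(1 + 0.22)
Then Y → Y · (1 + 0.22)^3
     ≈ Y · 1.8158

Percentage change = ((1 + 0.22)^3 − 1) × 100% ≈ 81.6%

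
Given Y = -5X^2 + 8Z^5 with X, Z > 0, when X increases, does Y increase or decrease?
Y decreases

Taking the partial derivative:
∂Y/∂X = -10X

∂Y/∂X = -10X < 0 (assuming positive values)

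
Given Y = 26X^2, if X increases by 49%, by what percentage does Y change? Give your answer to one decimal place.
122.0%

For Y = 26X^2:
If X → X(1 + 0.49)
Then Y → Y · (1 + 0.49)^2
     = Y · 2.2201

Percentage change = ((1 + 0.49)^2 − 1) × 100% ≈ 122.0%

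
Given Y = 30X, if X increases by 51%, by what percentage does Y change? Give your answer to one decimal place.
51.0%

For Y = 30X:
If X → X(1 + 0.51)
Then Y → Y · (1 + 0.51)^1
     = Y · 1.5100

Percentage change = ((1 + 0.51)^1 − 1) × 100% = 51.0%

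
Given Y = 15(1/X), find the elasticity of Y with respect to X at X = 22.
Elasticity = -1

Elasticity = (dY/dX) · (X/Y)

dY/dX = -15/X²
At X = 22: dY/dX = -15/484, Y = 15/22

Elasticity = (-15/484) · (22 / (15/22)) = -1

Interpretation: for a small percentage change in X, the percentage change in Y is approximately -1.00 times as large.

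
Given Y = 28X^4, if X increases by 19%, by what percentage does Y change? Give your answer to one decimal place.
100.5%

For Y = 28X^4:
If X → X(1 + 0.19)
Then Y → Y · (1 + 0.19)^4
     ≈ Y · 2.0053

Percentage change = ((1 + 0.19)^4 − 1) × 100% ≈ 100.5%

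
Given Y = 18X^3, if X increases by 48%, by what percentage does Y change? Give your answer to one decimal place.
224.2%

For Y = 18X^3:
If X → X(1 + 0.48)
Then Y → Y · (1 + 0.48)^3
     ≈ Y · 3.2418

Percentage change = ((1 + 0.48)^3 − 1) × 100% ≈ 224.2%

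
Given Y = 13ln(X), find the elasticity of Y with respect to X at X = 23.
Elasticity = 1/ln(23) ≈ 0.3189

Elasticity = (dY/dX) · (X/Y)

dY/dX = 13/X
At X = 23: dY/dX = 13/23, Y = 13·ln(23)

Elasticity = (13/23) · (23 / (13·ln(23))) = 1/ln(23) ≈ 0.3189

Interpretation: for a small percentage change in X, the percentage change in Y is approximately 0.32 times as large.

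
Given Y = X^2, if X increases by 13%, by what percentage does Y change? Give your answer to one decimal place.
27.7%

For Y = X^2:
If X → X(1 + 0.13)
Then Y → Y · (1 + 0.13)^2
     = Y · 1.2769

Percentage change = ((1 + 0.13)^2 − 1) × 100% ≈ 27.7%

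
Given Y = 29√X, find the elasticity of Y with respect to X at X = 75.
Elasticity = 1/2

Elasticity = (dY/dX) · (X/Y)

dY/dX = 29/(2·√X)
At X = 75: dY/dX = 29·√3/30, Y = 145·√3

Elasticity = (29·√3/30) · (75 / (145·√3)) = 1/2

Interpretation: for a small percentage change in X, the percentage change in Y is approximately 0.50 times as large.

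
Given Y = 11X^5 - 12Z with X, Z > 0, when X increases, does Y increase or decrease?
Y increases

Taking the partial derivative:
∂Y/∂X = 55X^4

∂Y/∂X = 55X^4 > 0 (assuming positive values)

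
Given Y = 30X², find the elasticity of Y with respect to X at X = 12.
Elasticity = 2

Elasticity = (dY/dX) · (X/Y)

dY/dX = 60·X
At X = 12: dY/dX = 720, Y = 4320

Elasticity = 720 · (12 / 4320) = 2

Interpretation: for a small percentage change in X, the percentage change in Y is approximately 2.00 times as large.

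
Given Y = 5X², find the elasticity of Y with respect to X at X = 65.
Elasticity = 2

Elasticity = (dY/dX) · (X/Y)

dY/dX = 10·X
At X = 65: dY/dX = 650, Y = 21125

Elasticity = 650 · (65 / 21125) = 2

Interpretation: for a small percentage change in X, the percentage change in Y is approximately 2.00 times as large.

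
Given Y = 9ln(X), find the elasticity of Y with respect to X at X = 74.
Elasticity = 1/ln(74) ≈ 0.2323

Elasticity = (dY/dX) · (X/Y)

dY/dX = 9/X
At X = 74: dY/dX = 9/74, Y = 9·ln(74)

Elasticity = (9/74) · (74 / (9·ln(74))) = 1/ln(74) ≈ 0.2323

Interpretation: for a small percentage change in X, the percentage change in Y is approximately 0.23 times as large.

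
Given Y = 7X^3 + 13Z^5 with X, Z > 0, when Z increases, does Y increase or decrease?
Y increases

Taking the partial derivative:
∂Y/∂Z = 65Z^4

∂Y/∂Z = 65Z^4 > 0 (assuming positive values)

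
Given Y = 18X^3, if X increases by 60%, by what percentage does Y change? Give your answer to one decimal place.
309.6%

For Y = 18X^3:
If X → X(1 + 0.6)
Then Y → Y · (1 + 0.6)^3
     = Y · 4.0960

Percentage change = ((1 + 0.6)^3 − 1) × 100% = 309.6%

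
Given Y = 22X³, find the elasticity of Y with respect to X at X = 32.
Elasticity = 3

Elasticity = (dY/dX) · (X/Y)

dY/dX = 66·X²
At X = 32: dY/dX = 67584, Y = 720896

Elasticity = 67584 · (32 / 720896) = 3

Interpretation: for a small percentage change in X, the percentage change in Y is approximately 3.00 times as large.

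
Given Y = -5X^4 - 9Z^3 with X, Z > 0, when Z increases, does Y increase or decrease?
Y decreases

Taking the partial derivative:
∂Y/∂Z = -27Z^2

∂Y/∂Z = -27Z^2 < 0 (assuming positive values)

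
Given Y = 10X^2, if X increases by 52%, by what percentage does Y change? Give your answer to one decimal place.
131.0%

For Y = 10X^2:
If X → X(1 + 0.52)
Then Y → Y · (1 + 0.52)^2
     = Y · 2.3104

Percentage change = ((1 + 0.52)^2 − 1) × 100% ≈ 131.0%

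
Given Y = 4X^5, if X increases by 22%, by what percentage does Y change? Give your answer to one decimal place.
170.3%

For Y = 4X^5:
If X → X(1 + 0.22)
Then Y → Y · (1 + 0.22)^5
     ≈ Y · 2.7027

Percentage change = ((1 + 0.22)^5 − 1) × 100% ≈ 170.3%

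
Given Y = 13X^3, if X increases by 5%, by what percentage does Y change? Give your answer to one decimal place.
15.8%

For Y = 13X^3:
If X → X(1 + 0.05)
Then Y → Y · (1 + 0.05)^3
     ≈ Y · 1.1576

Percentage change = ((1 + 0.05)^3 − 1) × 100% ≈ 15.8%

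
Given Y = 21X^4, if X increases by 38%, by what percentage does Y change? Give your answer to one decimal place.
262.7%

For Y = 21X^4:
If X → X(1 + 0.38)
Then Y → Y · (1 + 0.38)^4
     ≈ Y · 3.6267

Percentage change = ((1 + 0.38)^4 − 1) × 100% ≈ 262.7%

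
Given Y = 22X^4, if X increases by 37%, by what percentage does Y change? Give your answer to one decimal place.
252.3%

For Y = 22X^4:
If X → X(1 + 0.37)
Then Y → Y · (1 + 0.37)^4
     ≈ Y · 3.5228

Percentage change = ((1 + 0.37)^4 − 1) × 100% ≈ 252.3%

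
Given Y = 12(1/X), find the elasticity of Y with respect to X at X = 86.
Elasticity = -1

Elasticity = (dY/dX) · (X/Y)

dY/dX = -12/X²
At X = 86: dY/dX = -3/1849, Y = 6/43

Elasticity = (-3/1849) · (86 / (6/43)) = -1

Interpretation: for a small percentage change in X, the percentage change in Y is approximately -1.00 times as large.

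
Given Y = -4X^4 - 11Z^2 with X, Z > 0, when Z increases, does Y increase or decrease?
Y decreases

Taking the partial derivative:
∂Y/∂Z = -22Z

∂Y/∂Z = -22Z < 0 (assuming positive values)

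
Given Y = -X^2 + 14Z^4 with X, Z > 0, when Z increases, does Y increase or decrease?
Y increases

Taking the partial derivative:
∂Y/∂Z = 56Z^3

∂Y/∂Z = 56Z^3 > 0 (assuming positive values)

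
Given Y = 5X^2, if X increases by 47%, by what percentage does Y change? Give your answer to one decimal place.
116.1%

For Y = 5X^2:
If X → X(1 + 0.47)
Then Y → Y · (1 + 0.47)^2
     = Y · 2.1609

Percentage change = ((1 + 0.47)^2 − 1) × 100% ≈ 116.1%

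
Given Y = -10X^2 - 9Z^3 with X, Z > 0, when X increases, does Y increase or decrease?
Y decreases

Taking the partial derivative:
∂Y/∂X = -20X

∂Y/∂X = -20X < 0 (assuming positive values)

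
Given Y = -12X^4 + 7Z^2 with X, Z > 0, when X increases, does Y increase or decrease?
Y decreases

Taking the partial derivative:
∂Y/∂X = -48X^3

∂Y/∂X = -48X^3 < 0 (assuming positive values)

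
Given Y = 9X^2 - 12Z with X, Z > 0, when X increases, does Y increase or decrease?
Y increases

Taking the partial derivative:
∂Y/∂X = 18X

∂Y/∂X = 18X > 0 (assuming positive values)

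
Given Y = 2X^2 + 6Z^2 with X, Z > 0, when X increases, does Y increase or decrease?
Y increases

Taking the partial derivative:
∂Y/∂X = 4X

∂Y/∂X = 4X > 0 (assuming positive values)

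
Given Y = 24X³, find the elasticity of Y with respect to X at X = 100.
Elasticity = 3

Elasticity = (dY/dX) · (X/Y)

dY/dX = 72·X²
At X = 100: dY/dX = 720000, Y = 24000000

Elasticity = 720000 · (100 / 24000000) = 3

Interpretation: for a small percentage change in X, the percentage change in Y is approximately 3.00 times as large.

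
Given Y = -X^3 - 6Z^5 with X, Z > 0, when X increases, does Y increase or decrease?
Y decreases

Taking the partial derivative:
∂Y/∂X = -3X^2

∂Y/∂X = -3X^2 < 0 (assuming positive values)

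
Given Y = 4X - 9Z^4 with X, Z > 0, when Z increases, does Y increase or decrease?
Y decreases

Taking the partial derivative:
∂Y/∂Z = -36Z^3

∂Y/∂Z = -36Z^3 < 0 (assuming positive values)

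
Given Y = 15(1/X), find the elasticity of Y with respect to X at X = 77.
Elasticity = -1

Elasticity = (dY/dX) · (X/Y)

dY/dX = -15/X²
At X = 77: dY/dX = -15/5929, Y = 15/77

Elasticity = (-15/5929) · (77 / (15/77)) = -1

Interpretation: for a small percentage change in X, the percentage change in Y is approximately -1.00 times as large.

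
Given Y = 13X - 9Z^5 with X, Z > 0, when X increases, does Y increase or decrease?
Y increases

Taking the partial derivative:
∂Y/∂X = 13

∂Y/∂X = 13 > 0 (assuming positive values)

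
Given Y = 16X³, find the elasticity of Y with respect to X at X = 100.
Elasticity = 3

Elasticity = (dY/dX) · (X/Y)

dY/dX = 48·X²
At X = 100: dY/dX = 480000, Y = 16000000

Elasticity = 480000 · (100 / 16000000) = 3

Interpretation: for a small percentage change in X, the percentage change in Y is approximately 3.00 times as large.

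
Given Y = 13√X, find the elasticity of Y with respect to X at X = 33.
Elasticity = 1/2

Elasticity = (dY/dX) · (X/Y)

dY/dX = 13/(2·√X)
At X = 33: dY/dX = 13·√33/66, Y = 13·√33

Elasticity = (13·√33/66) · (33 / (13·√33)) = 1/2

Interpretation: for a small percentage change in X, the percentage change in Y is approximately 0.50 times as large.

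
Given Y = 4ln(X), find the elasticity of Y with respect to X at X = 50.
Elasticity = 1/ln(50) ≈ 0.2556

Elasticity = (dY/dX) · (X/Y)

dY/dX = 4/X
At X = 50: dY/dX = 2/25, Y = 4·ln(50)

Elasticity = (2/25) · (50 / (4·ln(50))) = 1/ln(50) ≈ 0.2556

Interpretation: for a small percentage change in X, the percentage change in Y is approximately 0.26 times as large.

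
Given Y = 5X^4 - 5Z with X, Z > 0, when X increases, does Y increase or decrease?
Y increases

Taking the partial derivative:
∂Y/∂X = 20X^3

∂Y/∂X = 20X^3 > 0 (assuming positive values)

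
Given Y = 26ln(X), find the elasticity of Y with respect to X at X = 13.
Elasticity = 1/ln(13) ≈ 0.3899

Elasticity = (dY/dX) · (X/Y)

dY/dX = 26/X
At X = 13: dY/dX = 2, Y = 26·ln(13)

Elasticity = 2 · (13 / (26·ln(13))) = 1/ln(13) ≈ 0.3899

Interpretation: for a small percentage change in X, the percentage change in Y is approximately 0.39 times as large.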